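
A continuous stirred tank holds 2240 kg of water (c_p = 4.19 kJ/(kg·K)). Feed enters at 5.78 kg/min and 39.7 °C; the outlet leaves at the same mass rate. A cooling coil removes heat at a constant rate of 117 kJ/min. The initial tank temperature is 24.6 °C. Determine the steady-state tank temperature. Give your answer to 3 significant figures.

34.9 °C

M c_p dT/dt = ṁ c_p (T_in − T) − Q̇.
At steady state dT/dt = 0 ⇒ T_ss = T_in − Q̇/(ṁ c_p) = 39.7 − 117/(5.78·4.19) = 34.869 °C.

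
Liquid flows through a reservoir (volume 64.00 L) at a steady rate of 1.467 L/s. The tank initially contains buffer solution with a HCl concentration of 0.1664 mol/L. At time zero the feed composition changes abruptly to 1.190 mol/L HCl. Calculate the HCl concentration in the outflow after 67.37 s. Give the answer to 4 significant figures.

0.9715 mol/L

Species balance on the tank: V dC/dt = Q(C_in − C).
Rewrite as dC/dt + C/τ = C_in/τ, τ = V/Q = 43.6264 s.
Integrating: C(t) = C_in + (C₀ − C_in) e^(−t/τ).
C(67.37) = 1.190 + (0.1664 − 1.190)·e^(−67.37/43.6264) = 1.190 + (-1.02360)·0.213473 = 0.971489 mol/L.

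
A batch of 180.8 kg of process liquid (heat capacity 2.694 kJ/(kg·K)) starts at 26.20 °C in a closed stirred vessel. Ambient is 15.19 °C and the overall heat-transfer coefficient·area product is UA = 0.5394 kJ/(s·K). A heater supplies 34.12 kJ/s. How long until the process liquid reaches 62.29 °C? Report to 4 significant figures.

1060 s

Unsteady energy balance on the tank contents: M c_p dT/dt = −UA(T − T_amb) + Q̇.
τ = M c_p/UA = 902.994 s; T_ss = T_amb + Q̇/UA = 15.19 + 34.12/0.5394 = 78.4455 °C.
T(t) = T_ss + (T₀ − T_ss)e^(−t/τ); set T = 62.29:
t = −τ ln[(T − T_ss)/(T₀ − T_ss)] = −902.994 · ln(0.309222) = 1059.84 s.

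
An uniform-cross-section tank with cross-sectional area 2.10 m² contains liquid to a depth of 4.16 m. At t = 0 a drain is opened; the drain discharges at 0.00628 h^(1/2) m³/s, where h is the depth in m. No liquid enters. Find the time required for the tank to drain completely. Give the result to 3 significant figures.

1360 s

A dh/dt = −Q_out = −0.00628 √h.
∫ h^(−1/2) dh = −(0.00628/A) ∫ dt, giving 2√h = 2√h₀ − (0.00628/A) t.
Tank is empty when √h = 0: t_empty = 2A√h₀/0.00628.
t_empty = 2·2.10·√4.16/0.00628 = 4.2000·2.0396/0.00628 = 1364.1 s.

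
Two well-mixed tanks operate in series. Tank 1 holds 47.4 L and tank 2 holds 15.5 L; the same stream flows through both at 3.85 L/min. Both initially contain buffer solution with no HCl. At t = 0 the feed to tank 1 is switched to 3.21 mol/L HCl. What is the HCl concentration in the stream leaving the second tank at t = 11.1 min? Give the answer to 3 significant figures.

Time constants: τᵢ = Vᵢ/Q for each well-mixed tank.
τ₁ = 47.4/3.85 = 12.312 min; τ₂ = 15.5/3.85 = 4.0260 min.
Solving the cascade with C₁(0)=C₂(0)=0 gives C₂(t) = C_in[1 − (τ₁ e^(−t/τ₁) − τ₂ e^(−t/τ₂))/(τ₁ − τ₂)].
At t = 11.1: e^(−t/τ₁) = 0.40593, e^(−t/τ₂) = 0.063476.
C₂ = 3.21·[1 − (12.312·0.40593 − 4.0260·0.063476)/(8.2857)] = 3.21·0.42768 = 1.3728 mol/L.

1.37 mol/L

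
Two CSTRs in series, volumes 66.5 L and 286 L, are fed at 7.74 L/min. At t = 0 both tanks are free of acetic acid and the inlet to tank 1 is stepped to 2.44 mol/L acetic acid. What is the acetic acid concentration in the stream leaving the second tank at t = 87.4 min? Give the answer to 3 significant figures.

2.14 mol/L

Species balance on tank i: dCᵢ/dt = (Cᵢ₋₁ − Cᵢ)/τᵢ with τᵢ = Vᵢ/Q.
τ₁ = 66.5/7.74 = 8.5917 min; τ₂ = 286/7.74 = 36.951 min.
Solving the cascade with C₁(0)=C₂(0)=0 gives C₂(t) = C_in[1 − (τ₁ e^(−t/τ₁) − τ₂ e^(−t/τ₂))/(τ₁ − τ₂)].
At t = 87.4: e^(−t/τ₁) = 3.8204e-05, e^(−t/τ₂) = 0.093921.
C₂ = 2.44·[1 − (8.5917·3.8204e-05 − 36.951·0.093921)/(-28.359)] = 2.44·0.87764 = 2.1414 mol/L.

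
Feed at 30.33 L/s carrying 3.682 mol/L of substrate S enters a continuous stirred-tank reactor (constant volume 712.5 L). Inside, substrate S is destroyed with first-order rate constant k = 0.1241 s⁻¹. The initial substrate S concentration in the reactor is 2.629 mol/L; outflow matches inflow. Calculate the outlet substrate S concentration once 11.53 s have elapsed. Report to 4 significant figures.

V dC/dt = Q(C_in − C) − k V C.
This is linear with rate a = Q/V + k = 0.166668 s⁻¹.
C_ss = Q C_in/(Q + kV) = 0.940412 mol/L; C(t) = C_ss + (C₀ − C_ss) e^(−a t).
C(11.53) = 0.940412 + (1.68859)·e^(−0.166668·11.53) = 0.940412 + (1.68859)·0.146360 = 1.18755 mol/L.

1.188 mol/L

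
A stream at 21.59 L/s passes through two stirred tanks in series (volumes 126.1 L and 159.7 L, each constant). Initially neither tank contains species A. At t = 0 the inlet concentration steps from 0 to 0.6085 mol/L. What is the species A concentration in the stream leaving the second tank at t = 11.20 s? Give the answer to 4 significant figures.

Species balance on tank i: dCᵢ/dt = (Cᵢ₋₁ − Cᵢ)/τᵢ with τᵢ = Vᵢ/Q.
τ₁ = 126.1/21.59 = 5.84067 s; τ₂ = 159.7/21.59 = 7.39694 s.
Solving the cascade with C₁(0)=C₂(0)=0 gives C₂(t) = C_in[1 − (τ₁ e^(−t/τ₁) − τ₂ e^(−t/τ₂))/(τ₁ − τ₂)].
At t = 11.20: e^(−t/τ₁) = 0.146961, e^(−t/τ₂) = 0.219998.
C₂ = 0.6085·[1 − (5.84067·0.146961 − 7.39694·0.219998)/(-1.55628)] = 0.6085·0.505898 = 0.307839 mol/L.

0.3078 mol/L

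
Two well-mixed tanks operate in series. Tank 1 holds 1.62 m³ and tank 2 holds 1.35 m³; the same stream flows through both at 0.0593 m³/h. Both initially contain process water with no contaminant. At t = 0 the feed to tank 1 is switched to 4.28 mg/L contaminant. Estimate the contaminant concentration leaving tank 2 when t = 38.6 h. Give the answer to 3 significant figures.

Species balance on tank i: dCᵢ/dt = (Cᵢ₋₁ − Cᵢ)/τᵢ with τᵢ = Vᵢ/Q.
τ₁ = 1.62/0.0593 = 27.319 h; τ₂ = 1.35/0.0593 = 22.766 h.
Solving the cascade with C₁(0)=C₂(0)=0 gives C₂(t) = C_in[1 − (τ₁ e^(−t/τ₁) − τ₂ e^(−t/τ₂))/(τ₁ − τ₂)].
At t = 38.6: e^(−t/τ₁) = 0.24342, e^(−t/τ₂) = 0.18350.
C₂ = 4.28·[1 − (27.319·0.24342 − 22.766·0.18350)/(4.5531)] = 4.28·0.45696 = 1.9558 mg/L.

1.96 mg/L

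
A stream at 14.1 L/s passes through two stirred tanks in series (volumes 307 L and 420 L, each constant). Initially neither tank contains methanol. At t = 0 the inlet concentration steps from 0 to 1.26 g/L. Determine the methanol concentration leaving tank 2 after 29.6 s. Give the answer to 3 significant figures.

0.405 g/L

Time constants: τᵢ = Vᵢ/Q for each well-mixed tank.
τ₁ = 307/14.1 = 21.773 s; τ₂ = 420/14.1 = 29.787 s.
Solving the cascade with C₁(0)=C₂(0)=0 gives C₂(t) = C_in[1 − (τ₁ e^(−t/τ₁) − τ₂ e^(−t/τ₂))/(τ₁ − τ₂)].
At t = 29.6: e^(−t/τ₁) = 0.25679, e^(−t/τ₂) = 0.37020.
C₂ = 1.26·[1 − (21.773·0.25679 − 29.787·0.37020)/(-8.0142)] = 1.26·0.32170 = 0.40534 g/L.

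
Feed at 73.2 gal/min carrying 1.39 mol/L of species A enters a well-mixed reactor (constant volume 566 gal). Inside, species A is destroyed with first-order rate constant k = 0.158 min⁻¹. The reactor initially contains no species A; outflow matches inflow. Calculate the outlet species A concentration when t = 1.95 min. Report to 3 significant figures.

V dC/dt = Q(C_in − C) − k V C.
This is linear with rate a = Q/V + k = 0.28733 min⁻¹.
C_ss = Q C_in/(Q + kV) = 0.62565 mol/L; C(t) = C_ss + (C₀ − C_ss) e^(−a t).
C(1.95) = 0.62565 + (-0.62565)·e^(−0.28733·1.95) = 0.62565 + (-0.62565)·0.57104 = 0.26838 mol/L.

0.268 mol/L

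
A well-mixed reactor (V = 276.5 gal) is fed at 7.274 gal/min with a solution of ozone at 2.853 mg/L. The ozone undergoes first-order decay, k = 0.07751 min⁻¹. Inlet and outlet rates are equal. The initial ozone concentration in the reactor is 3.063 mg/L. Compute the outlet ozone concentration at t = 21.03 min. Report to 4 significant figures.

0.9866 mg/L

V dC/dt = Q(C_in − C) − k V C.
This is linear with rate a = Q/V + k = 0.103817 min⁻¹.
C_ss = Q C_in/(Q + kV) = 0.722952 mg/L; C(t) = C_ss + (C₀ − C_ss) e^(−a t).
C(21.03) = 0.722952 + (2.34005)·e^(−0.103817·21.03) = 0.722952 + (2.34005)·0.112671 = 0.986609 mg/L.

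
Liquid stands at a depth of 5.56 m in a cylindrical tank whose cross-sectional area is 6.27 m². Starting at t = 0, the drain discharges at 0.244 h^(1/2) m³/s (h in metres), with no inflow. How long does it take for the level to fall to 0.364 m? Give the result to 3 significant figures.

90.2 s

Volume balance on the tank: A dh/dt = −0.244 √h.
∫ h^(−1/2) dh = −(0.244/A) ∫ dt, giving 2√h = 2√h₀ − (0.244/A) t.
t = 2A(√h₀ − √h)/0.244 = 2·6.27·(√5.56 − √0.364)/0.244
  = 12.540 × (2.3580 − 0.60332) / 0.244 = 90.177 s.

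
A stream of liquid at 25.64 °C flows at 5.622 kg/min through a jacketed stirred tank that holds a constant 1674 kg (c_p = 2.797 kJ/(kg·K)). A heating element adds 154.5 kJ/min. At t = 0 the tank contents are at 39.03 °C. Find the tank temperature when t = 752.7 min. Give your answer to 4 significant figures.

First-law balance (no shaft work): M c_p dT/dt = ṁ c_p (T_in − T) + 154.5.
τ = M/ṁ = 297.759 min; T_ss = T_in + Q̇/(ṁ c_p) = 25.64 + 154.5/(5.622·2.797) = 35.4653 °C.
Solution: T(t) = T_ss + (T₀ − T_ss) e^(−t/τ).
T(752.7) = 35.4653 + (3.56471)·e^(−752.7/297.759) = 35.4653 + (3.56471)·0.0798277 = 35.7498 °C.

35.75 °C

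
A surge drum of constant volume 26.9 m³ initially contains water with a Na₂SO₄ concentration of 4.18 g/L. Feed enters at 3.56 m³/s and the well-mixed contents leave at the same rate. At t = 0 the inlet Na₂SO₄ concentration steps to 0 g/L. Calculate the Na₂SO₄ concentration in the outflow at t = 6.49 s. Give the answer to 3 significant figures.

1.77 g/L

Accumulation = in − out for the solute gives V dC/dt = Q(C_in − C).
Time constant τ = V/Q = 26.9/3.56 = 7.5562 s.
This is linear first-order; C(t) = C_in + (C₀ − C_in) e^(−t/τ).
C(6.49) = 0 + (4.18 − 0)·e^(−6.49/7.5562) = 0 + (4.1800)·0.42363 = 1.7708 g/L.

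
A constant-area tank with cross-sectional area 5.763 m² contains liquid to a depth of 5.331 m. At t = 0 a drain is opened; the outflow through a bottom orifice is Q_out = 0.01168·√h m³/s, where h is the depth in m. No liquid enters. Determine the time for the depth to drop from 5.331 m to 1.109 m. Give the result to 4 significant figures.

1239 s

A dh/dt = −Q_out = −0.01168 √h.
This is separable: 2 d(√h)/dt = −0.01168/A, so √h = √h₀ − (0.01168/(2A)) t.
t = 2A(√h₀ − √h)/0.01168 = 2·5.763·(√5.331 − √1.109)/0.01168
  = 11.5260 × (2.30890 − 1.05309) / 0.01168 = 1239.25 s.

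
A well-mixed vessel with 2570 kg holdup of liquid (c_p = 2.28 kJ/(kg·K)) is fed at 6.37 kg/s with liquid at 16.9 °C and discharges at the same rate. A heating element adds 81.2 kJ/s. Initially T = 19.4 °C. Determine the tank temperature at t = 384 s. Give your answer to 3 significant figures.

21.3 °C

Energy balance: M c_p dT/dt = ṁ c_p (T_in − T) + 81.2.
τ = M/ṁ = 403.45 s; T_ss = T_in + Q̇/(ṁ c_p) = 16.9 + 81.2/(6.37·2.28) = 22.491 °C.
This is linear first-order; T(t) = T_ss + (T₀ − T_ss) e^(−t/τ).
T(384) = 22.491 + (-3.0909)·e^(−384/403.45) = 22.491 + (-3.0909)·0.38605 = 21.298 °C.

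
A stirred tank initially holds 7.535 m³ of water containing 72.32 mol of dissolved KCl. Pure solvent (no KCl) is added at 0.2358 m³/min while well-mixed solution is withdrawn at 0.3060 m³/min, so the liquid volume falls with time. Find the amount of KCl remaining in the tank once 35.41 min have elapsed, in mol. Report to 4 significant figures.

12.63 mol

Total volume: dV/dt = Q_in − Q_out = -0.0702000 m³/min, so V(t) = 7.535 − 0.0702000 t and V(35.41) = 5.04922 m³.
Species balance (pure solvent in): dm/dt = −Q_out · m/V(t).
Separate: dm/m = −Q_out dt/V(t) ⇒ ln(m/m₀) = −(Q_out/(Q_in−Q_out)) ln(V/V₀).
m = m₀ (V₀/V)^(Q_out/(Q_in−Q_out)) = 72.32 × (7.535/5.04922)^(-4.35897) = 12.6302 mol.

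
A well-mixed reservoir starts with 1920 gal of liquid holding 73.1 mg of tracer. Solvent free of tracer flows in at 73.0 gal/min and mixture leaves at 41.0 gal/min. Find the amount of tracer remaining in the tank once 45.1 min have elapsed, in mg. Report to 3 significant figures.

Total volume: dV/dt = Q_in − Q_out = 32.000 gal/min, so V(t) = 1920 + 32.000 t and V(45.1) = 3363.2 gal.
No tracer enters, so dm/dt = −Q_out · (m/V).
Separate: dm/m = −Q_out dt/V(t) ⇒ ln(m/m₀) = −(Q_out/(Q_in−Q_out)) ln(V/V₀).
m = m₀ (V₀/V)^(Q_out/(Q_in−Q_out)) = 73.1 × (1920/3363.2)^(1.2812) = 35.645 mg.

35.6 mg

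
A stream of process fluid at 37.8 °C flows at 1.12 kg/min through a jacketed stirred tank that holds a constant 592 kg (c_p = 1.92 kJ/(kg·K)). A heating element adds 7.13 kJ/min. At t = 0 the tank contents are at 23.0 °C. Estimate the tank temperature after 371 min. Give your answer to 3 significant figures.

32.1 °C

M c_p dT/dt = ṁ c_p (T_in − T) + Q̇.
Rearrange: dT/dt = (T_ss − T)/τ with τ = M/ṁ = 528.57 min and T_ss = T_in + Q̇/(ṁ c_p) = 41.116 °C.
Solution: T(t) = T_ss + (T₀ − T_ss) e^(−t/τ).
T(371) = 41.116 + (-18.116)·e^(−371/528.57) = 41.116 + (-18.116)·0.49565 = 32.137 °C.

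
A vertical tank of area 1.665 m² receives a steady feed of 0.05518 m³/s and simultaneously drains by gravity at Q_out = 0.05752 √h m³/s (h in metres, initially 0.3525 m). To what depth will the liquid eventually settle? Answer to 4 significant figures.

0.9203 m

Accumulation of liquid (constant cross-section A): A dh/dt = Q_in − 0.05752 √h. At steady state dh/dt = 0:
Q_in = 0.05752 √h_ss ⇒ √h_ss = 0.05518/0.05752 = 0.959318.
h_ss = 0.959318² = 0.920292 m. (Since h₀ = 0.3525 m < h_ss, the level will rise toward this value.)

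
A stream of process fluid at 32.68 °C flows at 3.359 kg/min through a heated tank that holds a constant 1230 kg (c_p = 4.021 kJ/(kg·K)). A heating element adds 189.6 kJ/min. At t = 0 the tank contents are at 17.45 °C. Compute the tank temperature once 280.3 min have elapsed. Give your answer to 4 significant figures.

33.10 °C

M c_p dT/dt = ṁ c_p (T_in − T) + Q̇.
τ = M/ṁ = 366.180 min; T_ss = T_in + Q̇/(ṁ c_p) = 32.68 + 189.6/(3.359·4.021) = 46.7176 °C.
This is linear first-order; T(t) = T_ss + (T₀ − T_ss) e^(−t/τ).
T(280.3) = 46.7176 + (-29.2676)·e^(−280.3/366.180) = 46.7176 + (-29.2676)·0.465115 = 33.1048 °C.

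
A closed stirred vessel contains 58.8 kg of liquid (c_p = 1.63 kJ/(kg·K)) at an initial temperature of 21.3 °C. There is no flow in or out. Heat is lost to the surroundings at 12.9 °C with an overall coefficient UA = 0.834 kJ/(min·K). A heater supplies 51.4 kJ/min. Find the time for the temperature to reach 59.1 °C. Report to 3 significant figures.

Unsteady energy balance on the tank contents: M c_p dT/dt = −UA(T − T_amb) + Q̇.
τ = M c_p/UA = 114.92 min; T_ss = T_amb + Q̇/UA = 12.9 + 51.4/0.834 = 74.531 °C.
T(t) = T_ss + (T₀ − T_ss)e^(−t/τ); set T = 59.1:
t = −τ ln[(T − T_ss)/(T₀ − T_ss)] = −114.92 · ln(0.28988) = 142.30 min.

142 min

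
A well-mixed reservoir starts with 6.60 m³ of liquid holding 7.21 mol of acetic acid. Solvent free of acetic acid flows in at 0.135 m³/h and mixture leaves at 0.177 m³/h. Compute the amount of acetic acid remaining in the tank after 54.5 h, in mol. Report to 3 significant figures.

Let m(t) be the amount of acetic acid. Volume: V(t) = V₀ + (Q_in − Q_out) t = 6.60 − 0.042000 t; V(54.5) = 4.3110 m³.
Solute balance: dm/dt = 0 − Q_out C = −Q_out m/V(t).
Separate: dm/m = −Q_out dt/V(t) ⇒ ln(m/m₀) = −(Q_out/(Q_in−Q_out)) ln(V/V₀).
m = m₀ (V₀/V)^(Q_out/(Q_in−Q_out)) = 7.21 × (6.60/4.3110)^(-4.2143) = 1.1979 mol.

1.20 mol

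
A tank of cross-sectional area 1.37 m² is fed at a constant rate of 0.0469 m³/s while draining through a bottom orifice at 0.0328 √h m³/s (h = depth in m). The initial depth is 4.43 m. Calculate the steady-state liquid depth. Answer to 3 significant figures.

Level balance: A dh/dt = 0.0469 − 0.0328 √h. Setting dh/dt = 0:
Q_in = 0.0328 √h_ss ⇒ √h_ss = 0.0469/0.0328 = 1.4299.
h_ss = 1.4299² = 2.0446 m. (Since h₀ = 4.43 m > h_ss, the level will fall toward this value.)

2.04 m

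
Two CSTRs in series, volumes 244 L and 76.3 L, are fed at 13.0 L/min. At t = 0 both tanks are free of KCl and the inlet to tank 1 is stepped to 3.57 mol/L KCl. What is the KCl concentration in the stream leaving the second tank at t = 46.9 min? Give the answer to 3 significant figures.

3.14 mol/L

Each tank obeys Vᵢ dCᵢ/dt = Q(Cᵢ₋₁ − Cᵢ), so τᵢ = Vᵢ/Q.
τ₁ = 244/13.0 = 18.769 min; τ₂ = 76.3/13.0 = 5.8692 min.
Tank 1: C₁ = C_in(1 − e^(−t/τ₁)). Tank 2 (τ₁ ≠ τ₂): C₂ = C_in[1 − (τ₁ e^(−t/τ₁) − τ₂ e^(−t/τ₂))/(τ₁ − τ₂)].
At t = 46.9: e^(−t/τ₁) = 0.082186, e^(−t/τ₂) = 0.00033855.
C₂ = 3.57·[1 − (18.769·0.082186 − 5.8692·0.00033855)/(12.900)] = 3.57·0.88058 = 3.1437 mol/L.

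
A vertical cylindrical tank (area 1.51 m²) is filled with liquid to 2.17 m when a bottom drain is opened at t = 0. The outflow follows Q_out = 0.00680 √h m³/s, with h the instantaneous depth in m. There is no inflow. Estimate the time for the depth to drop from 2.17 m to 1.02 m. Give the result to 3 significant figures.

206 s

Volume balance on the tank: A dh/dt = −0.00680 √h.
This is separable: 2 d(√h)/dt = −0.00680/A, so √h = √h₀ − (0.00680/(2A)) t.
t = 2A(√h₀ − √h)/0.00680 = 2·1.51·(√2.17 − √1.02)/0.00680
  = 3.0200 × (1.4731 − 1.0100) / 0.00680 = 205.69 s.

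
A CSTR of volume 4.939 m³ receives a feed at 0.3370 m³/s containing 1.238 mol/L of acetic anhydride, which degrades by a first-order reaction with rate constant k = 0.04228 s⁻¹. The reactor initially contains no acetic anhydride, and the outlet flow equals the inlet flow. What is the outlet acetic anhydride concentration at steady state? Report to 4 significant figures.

Species balance: V dC/dt = Q C_in − Q C − k V C.
At steady state: 0 = Q C_in − (Q + kV) C_ss, so C_ss = Q C_in/(Q + kV).
C_ss = 0.3370·1.238/(0.3370 + 0.04228·4.939) = 0.417206/0.545821 = 0.764364 mol/L.

0.7644 mol/L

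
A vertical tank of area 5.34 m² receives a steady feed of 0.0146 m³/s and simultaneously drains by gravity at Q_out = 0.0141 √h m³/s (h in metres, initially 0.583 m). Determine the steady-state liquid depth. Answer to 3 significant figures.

Level balance: A dh/dt = 0.0146 − 0.0141 √h. Setting dh/dt = 0:
Q_in = 0.0141 √h_ss ⇒ √h_ss = 0.0146/0.0141 = 1.0355.
h_ss = 1.0355² = 1.0722 m. (Since h₀ = 0.583 m < h_ss, the level will rise toward this value.)

1.07 m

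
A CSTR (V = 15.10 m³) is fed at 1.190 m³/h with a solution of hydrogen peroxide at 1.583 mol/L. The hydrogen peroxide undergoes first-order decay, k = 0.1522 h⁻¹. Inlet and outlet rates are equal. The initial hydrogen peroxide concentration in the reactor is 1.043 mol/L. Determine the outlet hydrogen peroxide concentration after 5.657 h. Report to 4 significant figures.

0.6762 mol/L

Accumulation = in − out − consumed: V dC/dt = Q C_in − Q C − k V C.
This is linear with rate a = Q/V + k = 0.231008 h⁻¹.
C_ss = Q C_in/(Q + kV) = 0.540038 mol/L; C(t) = C_ss + (C₀ − C_ss) e^(−a t).
C(5.657) = 0.540038 + (0.502962)·e^(−0.231008·5.657) = 0.540038 + (0.502962)·0.270682 = 0.676180 mol/L.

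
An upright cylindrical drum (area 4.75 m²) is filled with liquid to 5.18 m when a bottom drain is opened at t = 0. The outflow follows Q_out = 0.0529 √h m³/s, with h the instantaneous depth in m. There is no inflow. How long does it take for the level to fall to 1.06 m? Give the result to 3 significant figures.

224 s

A dh/dt = −Q_out = −0.0529 √h.
Separate and integrate: 2(√h − √h₀) = −(0.0529/A) t.
t = 2A(√h₀ − √h)/0.0529 = 2·4.75·(√5.18 − √1.06)/0.0529
  = 9.5000 × (2.2760 − 1.0296) / 0.0529 = 223.83 s.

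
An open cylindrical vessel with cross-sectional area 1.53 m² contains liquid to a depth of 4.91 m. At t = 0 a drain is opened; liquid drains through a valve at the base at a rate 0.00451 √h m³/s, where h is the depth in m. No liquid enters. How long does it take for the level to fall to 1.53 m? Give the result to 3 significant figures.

With no inflow, A dh/dt = −0.00451 √h.
∫ h^(−1/2) dh = −(0.00451/A) ∫ dt, giving 2√h = 2√h₀ − (0.00451/A) t.
t = 2A(√h₀ − √h)/0.00451 = 2·1.53·(√4.91 − √1.53)/0.00451
  = 3.0600 × (2.2159 − 1.2369) / 0.00451 = 664.19 s.

664 s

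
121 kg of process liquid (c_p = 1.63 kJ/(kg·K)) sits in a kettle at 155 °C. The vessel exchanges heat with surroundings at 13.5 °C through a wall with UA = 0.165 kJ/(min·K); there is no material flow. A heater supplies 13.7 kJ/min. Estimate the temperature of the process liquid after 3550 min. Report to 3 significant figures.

99.5 °C

Lumped-capacitance energy balance: M c_p dT/dt = UA(T_amb − T) + Q̇.
dT/dt = (T_ss − T)/τ with T_ss = T_amb + Q̇/UA = 13.5 + 13.7/0.165 = 96.530 °C, τ = M c_p/UA = 121·1.63/0.165 = 1195.3 min.
This is linear first-order; T(t) = T_ss + (T₀ − T_ss) e^(−t/τ).
T(3550) = 96.530 + (58.470)·0.051309 = 99.530 °C.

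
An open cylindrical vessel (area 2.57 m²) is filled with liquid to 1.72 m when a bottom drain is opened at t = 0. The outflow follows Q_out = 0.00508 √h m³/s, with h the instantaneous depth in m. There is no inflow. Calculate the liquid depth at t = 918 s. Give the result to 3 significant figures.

0.163 m

Unsteady balance on liquid volume: A dh/dt = −0.00508 √h.
∫ h^(−1/2) dh = −(0.00508/A) ∫ dt, giving 2√h = 2√h₀ − (0.00508/A) t.
√h = √1.72 − 0.00508·918/(2·2.57) = 1.3115 − 0.90728 = 0.40420.
h = 0.40420² = 0.16338 m.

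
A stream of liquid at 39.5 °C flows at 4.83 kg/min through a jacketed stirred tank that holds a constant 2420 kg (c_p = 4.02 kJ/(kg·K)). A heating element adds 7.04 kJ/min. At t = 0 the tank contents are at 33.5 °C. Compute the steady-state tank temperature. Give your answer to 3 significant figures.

Energy balance: M c_p dT/dt = ṁ c_p (T_in − T) + 7.04.
At steady state dT/dt = 0 ⇒ T_ss = T_in + Q̇/(ṁ c_p) = 39.5 + 7.04/(4.83·4.02) = 39.863 °C.

39.9 °C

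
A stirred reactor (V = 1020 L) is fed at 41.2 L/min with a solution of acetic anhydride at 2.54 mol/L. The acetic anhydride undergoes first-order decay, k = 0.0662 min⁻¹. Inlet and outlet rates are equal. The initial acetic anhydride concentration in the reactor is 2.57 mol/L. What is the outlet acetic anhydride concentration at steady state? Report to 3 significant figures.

0.963 mol/L

Species balance: V dC/dt = Q C_in − Q C − k V C.
At steady state: 0 = Q C_in − (Q + kV) C_ss, so C_ss = Q C_in/(Q + kV).
C_ss = 41.2·2.54/(41.2 + 0.0662·1020) = 104.65/108.72 = 0.96251 mol/L.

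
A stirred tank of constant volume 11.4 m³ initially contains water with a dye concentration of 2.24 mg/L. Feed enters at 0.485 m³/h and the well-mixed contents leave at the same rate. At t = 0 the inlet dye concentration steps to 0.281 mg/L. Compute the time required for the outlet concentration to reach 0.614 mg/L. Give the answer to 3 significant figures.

Unsteady species balance (constant V, well mixed): V dC/dt = Q(C_in − C), so τ = V/Q = 23.505 h.
C(t) = C_in + (C₀ − C_in) e^(−t/τ). Set C = 0.614 and solve for t:
e^(−t/τ) = (C − C_in)/(C₀ − C_in) = (0.614 − 0.281)/(2.24 − 0.281) = 0.16998
t = −τ ln(…) = 23.505 × 1.7720 = 41.652 h.

41.7 h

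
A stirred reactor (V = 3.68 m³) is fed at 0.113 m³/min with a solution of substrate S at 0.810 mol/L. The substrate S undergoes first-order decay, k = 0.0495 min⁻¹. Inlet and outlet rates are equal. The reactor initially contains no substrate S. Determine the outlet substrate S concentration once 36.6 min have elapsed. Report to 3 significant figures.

Species balance: V dC/dt = Q C_in − Q C − k V C.
This is linear with rate a = Q/V + k = 0.080207 min⁻¹.
C_ss = Q C_in/(Q + kV) = 0.31010 mol/L; C(t) = C_ss + (C₀ − C_ss) e^(−a t).
C(36.6) = 0.31010 + (-0.31010)·e^(−0.080207·36.6) = 0.31010 + (-0.31010)·0.053101 = 0.29364 mol/L.

0.294 mol/L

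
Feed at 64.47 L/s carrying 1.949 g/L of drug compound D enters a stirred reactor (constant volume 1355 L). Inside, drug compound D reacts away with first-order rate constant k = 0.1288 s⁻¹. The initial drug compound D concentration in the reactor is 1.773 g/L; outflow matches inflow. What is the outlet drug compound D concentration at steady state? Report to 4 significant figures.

0.5258 g/L

V dC/dt = Q(C_in − C) − k V C.
Steady state (dC/dt = 0): C_ss = Q C_in/(Q + kV) = C_in/(1 + kV/Q).
C_ss = 64.47·1.949/(64.47 + 0.1288·1355) = 125.652/238.994 = 0.525754 g/L.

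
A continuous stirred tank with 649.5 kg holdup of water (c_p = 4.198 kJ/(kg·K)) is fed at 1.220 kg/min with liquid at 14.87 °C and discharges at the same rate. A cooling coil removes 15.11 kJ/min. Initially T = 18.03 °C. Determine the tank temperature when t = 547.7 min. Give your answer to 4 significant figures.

M c_p dT/dt = ṁ c_p (T_in − T) − Q̇.
Rearrange: dT/dt = (T_ss − T)/τ with τ = M/ṁ = 532.377 min and T_ss = T_in − Q̇/(ṁ c_p) = 11.9197 °C.
T approaches T_ss exponentially: T(t) = T_ss + (T₀ − T_ss) e^(−t/τ).
T(547.7) = 11.9197 + (6.11027)·e^(−547.7/532.377) = 11.9197 + (6.11027)·0.357442 = 14.1038 °C.

14.10 °C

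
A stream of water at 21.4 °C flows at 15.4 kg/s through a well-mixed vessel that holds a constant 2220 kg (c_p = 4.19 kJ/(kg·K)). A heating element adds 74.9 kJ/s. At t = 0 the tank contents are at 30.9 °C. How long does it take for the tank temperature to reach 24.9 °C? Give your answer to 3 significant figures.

Heat balance on the well-mixed liquid: M c_p dT/dt = ṁ c_p (T_in − T) + 74.9.
τ = M/ṁ = 144.16 s; T_ss = T_in + Q̇/(ṁ c_p) = 22.561 °C.
T(t) = T_ss + (T₀ − T_ss) e^(−t/τ). Set T = 24.9:
e^(−t/τ) = (24.9 − 22.561)/(30.9 − 22.561) = 0.28051
t = −144.16 · ln(0.28051) = 183.24 s.

183 s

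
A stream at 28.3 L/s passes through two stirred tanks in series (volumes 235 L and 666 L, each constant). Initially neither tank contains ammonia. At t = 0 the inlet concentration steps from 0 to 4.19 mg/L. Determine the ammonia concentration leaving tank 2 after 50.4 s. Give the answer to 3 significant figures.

3.43 mg/L

Each tank obeys Vᵢ dCᵢ/dt = Q(Cᵢ₋₁ − Cᵢ), so τᵢ = Vᵢ/Q.
τ₁ = 235/28.3 = 8.3039 s; τ₂ = 666/28.3 = 23.534 s.
Tank 1: C₁ = C_in(1 − e^(−t/τ₁)). Tank 2 (τ₁ ≠ τ₂): C₂ = C_in[1 − (τ₁ e^(−t/τ₁) − τ₂ e^(−t/τ₂))/(τ₁ − τ₂)].
At t = 50.4: e^(−t/τ₁) = 0.0023125, e^(−t/τ₂) = 0.11746.
C₂ = 4.19·[1 − (8.3039·0.0023125 − 23.534·0.11746)/(-15.230)] = 4.19·0.81975 = 3.4348 mg/L.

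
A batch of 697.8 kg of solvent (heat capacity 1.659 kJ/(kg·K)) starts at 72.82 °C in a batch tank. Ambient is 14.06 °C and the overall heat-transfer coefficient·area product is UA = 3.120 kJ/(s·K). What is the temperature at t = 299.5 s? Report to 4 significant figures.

40.27 °C

Lumped-capacitance energy balance: M c_p dT/dt = UA(T_amb − T).
dT/dt = (T_ss − T)/τ with T_ss = T_amb = 14.0600 °C, τ = M c_p/UA = 697.8·1.659/3.120 = 371.042 s.
Solution: T(t) = T_ss + (T₀ − T_ss) e^(−t/τ).
T(299.5) = 14.0600 + (58.7600)·0.446111 = 40.2735 °C.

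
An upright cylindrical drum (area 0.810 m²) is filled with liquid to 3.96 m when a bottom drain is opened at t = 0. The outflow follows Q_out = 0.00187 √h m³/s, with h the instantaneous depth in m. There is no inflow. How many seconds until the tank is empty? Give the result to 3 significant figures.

1720 s

With no inflow, A dh/dt = −0.00187 √h.
This is separable: 2 d(√h)/dt = −0.00187/A, so √h = √h₀ − (0.00187/(2A)) t.
Tank is empty when √h = 0: t_empty = 2A√h₀/0.00187.
t_empty = 2·0.810·√3.96/0.00187 = 1.6200·1.9900/0.00187 = 1723.9 s.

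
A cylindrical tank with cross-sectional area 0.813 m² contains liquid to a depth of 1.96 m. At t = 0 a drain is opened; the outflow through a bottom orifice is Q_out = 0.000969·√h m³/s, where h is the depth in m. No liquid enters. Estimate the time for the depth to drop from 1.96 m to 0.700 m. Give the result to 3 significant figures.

With no inflow, A dh/dt = −0.000969 √h.
This is separable: 2 d(√h)/dt = −0.000969/A, so √h = √h₀ − (0.000969/(2A)) t.
t = 2A(√h₀ − √h)/0.000969 = 2·0.813·(√1.96 − √0.700)/0.000969
  = 1.6260 × (1.4000 − 0.83666) / 0.000969 = 945.29 s.

945 s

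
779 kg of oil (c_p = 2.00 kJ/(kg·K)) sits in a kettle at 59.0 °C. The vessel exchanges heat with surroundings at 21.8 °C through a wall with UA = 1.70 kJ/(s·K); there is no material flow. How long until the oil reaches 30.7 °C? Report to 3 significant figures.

First-law balance (no shaft work): M c_p dT/dt = −UA(T − T_amb).
τ = M c_p/UA = 916.47 s; T_ss = T_amb = 21.800 °C.
T(t) = T_ss + (T₀ − T_ss)e^(−t/τ); set T = 30.7:
t = −τ ln[(T − T_ss)/(T₀ − T_ss)] = −916.47 · ln(0.23925) = 1310.8 s.

1310 s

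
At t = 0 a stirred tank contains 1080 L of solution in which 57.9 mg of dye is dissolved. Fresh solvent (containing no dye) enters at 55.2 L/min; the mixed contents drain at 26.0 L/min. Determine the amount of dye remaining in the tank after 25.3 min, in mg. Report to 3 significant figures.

Total volume: dV/dt = Q_in − Q_out = 29.200 L/min, so V(t) = 1080 + 29.200 t and V(25.3) = 1818.8 L.
Solute balance: dm/dt = 0 − Q_out C = −Q_out m/V(t).
dm/m = −Q_out dt/(V₀ + 29.200 t); integrating gives ln(m/m₀) = −(Q_out/(Q_in−Q_out)) ln(V/V₀).
m = m₀ (V₀/V)^(Q_out/(Q_in−Q_out)) = 57.9 × (1080/1818.8)^(0.89041) = 36.403 mg.

36.4 mg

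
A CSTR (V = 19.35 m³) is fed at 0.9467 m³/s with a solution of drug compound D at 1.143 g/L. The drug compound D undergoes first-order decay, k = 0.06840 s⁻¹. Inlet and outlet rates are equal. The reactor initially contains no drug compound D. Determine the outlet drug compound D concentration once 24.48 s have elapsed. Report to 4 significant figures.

Species balance: V dC/dt = Q C_in − Q C − k V C.
This is linear with rate a = Q/V + k = 0.117325 s⁻¹.
C_ss = Q C_in/(Q + kV) = 0.476636 g/L; C(t) = C_ss + (C₀ − C_ss) e^(−a t).
C(24.48) = 0.476636 + (-0.476636)·e^(−0.117325·24.48) = 0.476636 + (-0.476636)·0.0565790 = 0.449668 g/L.

0.4497 g/L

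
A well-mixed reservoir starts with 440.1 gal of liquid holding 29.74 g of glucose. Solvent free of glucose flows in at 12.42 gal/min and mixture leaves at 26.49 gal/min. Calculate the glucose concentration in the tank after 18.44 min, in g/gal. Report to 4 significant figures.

Total volume: dV/dt = Q_in − Q_out = -14.0700 gal/min, so V(t) = 440.1 − 14.0700 t and V(18.44) = 180.649 gal.
Solute balance: dm/dt = 0 − Q_out C = −Q_out m/V(t).
Separate: dm/m = −Q_out dt/V(t) ⇒ ln(m/m₀) = −(Q_out/(Q_in−Q_out)) ln(V/V₀).
m = m₀ (V₀/V)^(Q_out/(Q_in−Q_out)) = 29.74 × (440.1/180.649)^(-1.88273) = 5.56238 g.
C = m/V = 5.56238/180.649 = 0.0307911 g/gal.

0.03079 g/gal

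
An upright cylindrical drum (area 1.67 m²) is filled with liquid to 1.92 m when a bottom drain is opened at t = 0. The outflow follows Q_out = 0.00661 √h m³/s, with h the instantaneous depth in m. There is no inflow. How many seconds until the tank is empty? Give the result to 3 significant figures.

700 s

With no inflow, A dh/dt = −0.00661 √h.
Separate and integrate: 2(√h − √h₀) = −(0.00661/A) t.
Set h = 0: 2√h₀ = (0.00661/A) t_empty ⇒ t_empty = 2A√h₀/0.00661.
t_empty = 2·1.67·√1.92/0.00661 = 3.3400·1.3856/0.00661 = 700.16 s.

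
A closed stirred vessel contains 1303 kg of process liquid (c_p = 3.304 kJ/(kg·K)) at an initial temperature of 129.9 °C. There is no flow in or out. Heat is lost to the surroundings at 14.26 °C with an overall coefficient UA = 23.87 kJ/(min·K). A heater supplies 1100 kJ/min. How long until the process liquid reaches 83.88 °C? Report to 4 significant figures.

195.4 min

Lumped-capacitance energy balance: M c_p dT/dt = UA(T_amb − T) + Q̇.
τ = M c_p/UA = 180.357 min; T_ss = T_amb + Q̇/UA = 14.26 + 1100/23.87 = 60.3429 °C.
T(t) = T_ss + (T₀ − T_ss)e^(−t/τ); set T = 83.88:
t = −τ ln[(T − T_ss)/(T₀ − T_ss)] = −180.357 · ln(0.338385) = 195.429 min.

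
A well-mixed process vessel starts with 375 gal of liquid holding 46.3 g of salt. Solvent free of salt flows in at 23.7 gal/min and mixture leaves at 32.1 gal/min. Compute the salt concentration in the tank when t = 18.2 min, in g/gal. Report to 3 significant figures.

Let m(t) be the amount of salt. Volume: V(t) = V₀ + (Q_in − Q_out) t = 375 − 8.4000 t; V(18.2) = 222.12 gal.
No salt enters, so dm/dt = −Q_out · (m/V).
dm/m = −Q_out dt/(V₀ − 8.4000 t); integrating gives ln(m/m₀) = −(Q_out/(Q_in−Q_out)) ln(V/V₀).
m = m₀ (V₀/V)^(Q_out/(Q_in−Q_out)) = 46.3 × (375/222.12)^(-3.8214) = 6.2578 g.
C = m/V = 6.2578/222.12 = 0.028173 g/gal.

0.0282 g/gal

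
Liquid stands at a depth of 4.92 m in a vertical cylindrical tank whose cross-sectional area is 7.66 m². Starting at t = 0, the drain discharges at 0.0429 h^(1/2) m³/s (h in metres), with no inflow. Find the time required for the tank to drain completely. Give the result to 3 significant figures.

792 s

With no inflow, A dh/dt = −0.0429 √h.
∫ h^(−1/2) dh = −(0.0429/A) ∫ dt, giving 2√h = 2√h₀ − (0.0429/A) t.
Tank is empty when √h = 0: t_empty = 2A√h₀/0.0429.
t_empty = 2·7.66·√4.92/0.0429 = 15.320·2.2181/0.0429 = 792.11 s.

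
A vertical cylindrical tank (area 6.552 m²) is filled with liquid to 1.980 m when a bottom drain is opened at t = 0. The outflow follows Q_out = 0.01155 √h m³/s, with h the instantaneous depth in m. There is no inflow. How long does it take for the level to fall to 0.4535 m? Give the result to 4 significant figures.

With no inflow, A dh/dt = −0.01155 √h.
∫ h^(−1/2) dh = −(0.01155/A) ∫ dt, giving 2√h = 2√h₀ − (0.01155/A) t.
t = 2A(√h₀ − √h)/0.01155 = 2·6.552·(√1.980 − √0.4535)/0.01155
  = 13.1040 × (1.40712 − 0.673424) / 0.01155 = 832.417 s.

832.4 s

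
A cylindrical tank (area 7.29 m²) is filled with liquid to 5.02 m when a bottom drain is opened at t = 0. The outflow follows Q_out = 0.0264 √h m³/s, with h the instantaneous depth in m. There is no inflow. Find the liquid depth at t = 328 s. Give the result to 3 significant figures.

2.71 m

Unsteady balance on liquid volume: A dh/dt = −0.0264 √h.
This is separable: 2 d(√h)/dt = −0.0264/A, so √h = √h₀ − (0.0264/(2A)) t.
√h = √5.02 − 0.0264·328/(2·7.29) = 2.2405 − 0.59391 = 1.6466.
h = 1.6466² = 2.7114 m.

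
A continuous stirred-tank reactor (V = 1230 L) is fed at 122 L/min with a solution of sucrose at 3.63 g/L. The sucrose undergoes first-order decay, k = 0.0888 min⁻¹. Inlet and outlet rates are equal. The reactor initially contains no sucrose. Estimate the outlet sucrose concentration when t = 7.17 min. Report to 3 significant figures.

Species balance: V dC/dt = Q C_in − Q C − k V C.
dC/dt = (Q/V) C_in − (Q/V + k) C; effective rate a = Q/V + k = 0.099187 + 0.0888 = 0.18799 min⁻¹.
C_ss = Q C_in/(Q + kV) = 1.9153 g/L; C(t) = C_ss + (C₀ − C_ss) e^(−a t).
C(7.17) = 1.9153 + (-1.9153)·e^(−0.18799·7.17) = 1.9153 + (-1.9153)·0.25979 = 1.4177 g/L.

1.42 g/L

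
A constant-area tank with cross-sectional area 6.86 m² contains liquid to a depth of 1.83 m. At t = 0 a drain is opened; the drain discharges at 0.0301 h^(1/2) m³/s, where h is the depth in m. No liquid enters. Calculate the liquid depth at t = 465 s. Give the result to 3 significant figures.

Volume balance on the tank: A dh/dt = −0.0301 √h.
This is separable: 2 d(√h)/dt = −0.0301/A, so √h = √h₀ − (0.0301/(2A)) t.
√h = √1.83 − 0.0301·465/(2·6.86) = 1.3528 − 1.0202 = 0.33262.
h = 0.33262² = 0.11064 m.

0.111 m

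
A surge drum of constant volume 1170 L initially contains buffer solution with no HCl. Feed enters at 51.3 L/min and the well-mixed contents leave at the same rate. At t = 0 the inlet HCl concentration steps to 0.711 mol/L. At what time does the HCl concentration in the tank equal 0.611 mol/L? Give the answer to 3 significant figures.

Species balance on the tank: V dC/dt = Q(C_in − C), so τ = V/Q = 22.807 min.
C(t) = C_in + (C₀ − C_in) e^(−t/τ). Set C = 0.611 and solve for t:
e^(−t/τ) = (C − C_in)/(C₀ − C_in) = (0.611 − 0.711)/(0 − 0.711) = 0.14065
t = −τ ln(…) = 22.807 × 1.9615 = 44.736 min.

44.7 min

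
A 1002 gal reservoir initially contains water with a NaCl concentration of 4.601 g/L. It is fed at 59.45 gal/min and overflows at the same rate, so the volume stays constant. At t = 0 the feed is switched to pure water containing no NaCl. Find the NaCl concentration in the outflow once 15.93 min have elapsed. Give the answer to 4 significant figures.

Accumulation = in − out for the solute gives V dC/dt = Q(C_in − C).
Rewrite as dC/dt + C/τ = C_in/τ, τ = V/Q = 16.8545 min.
C approaches C_in exponentially: C(t) = C_in + (C₀ − C_in) e^(−t/τ).
C(15.93) = 0 + (4.601 − 0)·e^(−15.93/16.8545) = 0 + (4.60100)·0.388622 = 1.78805 g/L.

1.788 g/L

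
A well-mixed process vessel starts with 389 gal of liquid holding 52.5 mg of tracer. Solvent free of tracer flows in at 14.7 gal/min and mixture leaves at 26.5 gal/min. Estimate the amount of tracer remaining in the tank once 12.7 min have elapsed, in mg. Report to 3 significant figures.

Total volume: dV/dt = Q_in − Q_out = -11.800 gal/min, so V(t) = 389 − 11.800 t and V(12.7) = 239.14 gal.
Solute balance: dm/dt = 0 − Q_out C = −Q_out m/V(t).
Separate: dm/m = −Q_out dt/V(t) ⇒ ln(m/m₀) = −(Q_out/(Q_in−Q_out)) ln(V/V₀).
m = m₀ (V₀/V)^(Q_out/(Q_in−Q_out)) = 52.5 × (389/239.14)^(-2.2458) = 17.605 mg.

17.6 mg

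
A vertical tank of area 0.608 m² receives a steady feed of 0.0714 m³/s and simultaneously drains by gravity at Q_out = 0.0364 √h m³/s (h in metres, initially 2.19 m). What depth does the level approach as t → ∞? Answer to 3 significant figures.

3.85 m

Unsteady balance on liquid volume: A dh/dt = Q_in − 0.0364 √h. At steady state dh/dt = 0:
Q_in = 0.0364 √h_ss ⇒ √h_ss = 0.0714/0.0364 = 1.9615.
h_ss = 1.9615² = 3.8476 m. (Since h₀ = 2.19 m < h_ss, the level will rise toward this value.)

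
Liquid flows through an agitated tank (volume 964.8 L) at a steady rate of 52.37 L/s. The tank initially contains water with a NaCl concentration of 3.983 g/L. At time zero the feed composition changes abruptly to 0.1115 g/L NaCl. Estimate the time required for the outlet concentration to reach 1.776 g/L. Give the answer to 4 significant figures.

15.55 s

Accumulation = in − out for the solute gives V dC/dt = Q(C_in − C), so τ = V/Q = 18.4228 s.
C(t) = C_in + (C₀ − C_in) e^(−t/τ). Set C = 1.776 and solve for t:
e^(−t/τ) = (C − C_in)/(C₀ − C_in) = (1.776 − 0.1115)/(3.983 − 0.1115) = 0.429937
t = −τ ln(…) = 18.4228 × 0.844117 = 15.5510 s.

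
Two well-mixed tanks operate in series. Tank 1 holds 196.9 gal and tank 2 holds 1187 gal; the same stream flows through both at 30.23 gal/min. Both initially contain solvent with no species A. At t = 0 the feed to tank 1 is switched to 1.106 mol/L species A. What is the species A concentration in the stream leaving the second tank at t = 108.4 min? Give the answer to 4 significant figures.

1.022 mol/L

Time constants: τᵢ = Vᵢ/Q for each well-mixed tank.
τ₁ = 196.9/30.23 = 6.51340 min; τ₂ = 1187/30.23 = 39.2656 min.
Tank 1: C₁ = C_in(1 − e^(−t/τ₁)). Tank 2 (τ₁ ≠ τ₂): C₂ = C_in[1 − (τ₁ e^(−t/τ₁) − τ₂ e^(−t/τ₂))/(τ₁ − τ₂)].
At t = 108.4: e^(−t/τ₁) = 5.91836e-08, e^(−t/τ₂) = 0.0632485.
C₂ = 1.106·[1 − (6.51340·5.91836e-08 − 39.2656·0.0632485)/(-32.7522)] = 1.106·0.924173 = 1.02214 mol/L.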